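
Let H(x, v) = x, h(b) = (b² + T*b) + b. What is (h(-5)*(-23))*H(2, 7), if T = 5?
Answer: 230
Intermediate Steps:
h(b) = b² + 6*b (h(b) = (b² + 5*b) + b = b² + 6*b)
(h(-5)*(-23))*H(2, 7) = (-5*(6 - 5)*(-23))*2 = (-5*1*(-23))*2 = -5*(-23)*2 = 115*2 = 230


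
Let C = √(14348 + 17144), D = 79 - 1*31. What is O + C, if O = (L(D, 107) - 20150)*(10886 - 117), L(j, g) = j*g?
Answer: -161685766 + 2*√7873 ≈ -1.6169e+8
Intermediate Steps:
D = 48 (D = 79 - 31 = 48)
L(j, g) = g*j
C = 2*√7873 (C = √31492 = 2*√7873 ≈ 177.46)
O = -161685766 (O = (107*48 - 20150)*(10886 - 117) = (5136 - 20150)*10769 = -15014*10769 = -161685766)
O + C = -161685766 + 2*√7873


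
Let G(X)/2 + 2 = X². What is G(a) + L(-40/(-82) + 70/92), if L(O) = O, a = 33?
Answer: 4102519/1886 ≈ 2175.3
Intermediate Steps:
G(X) = -4 + 2*X²
G(a) + L(-40/(-82) + 70/92) = (-4 + 2*33²) + (-40/(-82) + 70/92) = (-4 + 2*1089) + (-40*(-1/82) + 70*(1/92)) = (-4 + 2178) + (20/41 + 35/46) = 2174 + 2355/1886 = 4102519/1886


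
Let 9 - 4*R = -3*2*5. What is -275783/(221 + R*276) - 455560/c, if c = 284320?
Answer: -498357583/5174624 ≈ -96.308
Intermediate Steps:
R = 39/4 (R = 9/4 - (-3*2)*5/4 = 9/4 - (-3)*5/2 = 9/4 - 1/4*(-30) = 9/4 + 15/2 = 39/4 ≈ 9.7500)
-275783/(221 + R*276) - 455560/c = -275783/(221 + (39/4)*276) - 455560/284320 = -275783/(221 + 2691) - 455560*1/284320 = -275783/2912 - 11389/7108 = -498357583/5174624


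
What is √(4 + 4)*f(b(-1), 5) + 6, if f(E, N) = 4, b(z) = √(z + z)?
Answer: 6 + 8*√2 ≈ 17.314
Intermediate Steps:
b(z) = √2*√z (b(z) = √(2*z) = √2*√z)
√(4 + 4)*f(b(-1), 5) + 6 = √(4 + 4)*4 + 6 = √8*4 + 6 = (2*√2)*4 + 6 = 8*√2 + 6 = 6 + 8*√2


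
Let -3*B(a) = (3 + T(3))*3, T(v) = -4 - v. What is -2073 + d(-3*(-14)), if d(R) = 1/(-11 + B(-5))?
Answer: -14512/7 ≈ -2073.1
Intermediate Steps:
B(a) = 4 (B(a) = -(3 + (-4 - 1*3))*3/3 = -(3 + (-4 - 3))*3/3 = -(3 - 7)*3/3 = -(-4)*3/3 = -⅓*(-12) = 4)
d(R) = -⅐ (d(R) = 1/(-11 + 4) = 1/(-7) = -⅐)
-2073 + d(-3*(-14)) = -2073 - ⅐ = -14512/7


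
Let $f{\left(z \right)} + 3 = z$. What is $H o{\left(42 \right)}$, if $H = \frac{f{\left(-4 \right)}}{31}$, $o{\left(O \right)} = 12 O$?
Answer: $- \frac{3528}{31} \approx -113.81$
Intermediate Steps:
$f{\left(z \right)} = -3 + z$
$H = - \frac{7}{31}$ ($H = \frac{-3 - 4}{31} = \left(-7\right) \frac{1}{31} = - \frac{7}{31} \approx -0.22581$)
$H o{\left(42 \right)} = - \frac{7 \cdot 12 \cdot 42}{31} = \left(- \frac{7}{31}\right) 504 = - \frac{3528}{31}$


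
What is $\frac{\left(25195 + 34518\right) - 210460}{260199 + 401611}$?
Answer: $- \frac{150747}{661810} \approx -0.22778$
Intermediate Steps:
$\frac{\left(25195 + 34518\right) - 210460}{260199 + 401611} = \frac{59713 - 210460}{661810} = \left(-150747\right) \frac{1}{661810} = - \frac{150747}{661810}$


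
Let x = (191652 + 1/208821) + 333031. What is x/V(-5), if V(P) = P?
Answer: -109564828744/1044105 ≈ -1.0494e+5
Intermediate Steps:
x = 109564828744/208821 (x = (191652 + 1/208821) + 333031 = 40020962293/208821 + 333031 = 109564828744/208821 ≈ 5.2468e+5)
x/V(-5) = (109564828744/208821)/(-5) = (109564828744/208821)*(-1/5) = -109564828744/1044105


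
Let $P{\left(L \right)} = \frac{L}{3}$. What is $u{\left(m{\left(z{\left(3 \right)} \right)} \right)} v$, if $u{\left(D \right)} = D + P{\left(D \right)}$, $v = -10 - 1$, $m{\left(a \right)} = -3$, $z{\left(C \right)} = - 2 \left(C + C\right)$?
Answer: $44$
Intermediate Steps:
$z{\left(C \right)} = - 4 C$ ($z{\left(C \right)} = - 2 \cdot 2 C = - 4 C$)
$P{\left(L \right)} = \frac{L}{3}$ ($P{\left(L \right)} = L \frac{1}{3} = \frac{L}{3}$)
$v = -11$
$u{\left(D \right)} = \frac{4 D}{3}$ ($u{\left(D \right)} = D + \frac{D}{3} = \frac{4 D}{3}$)
$u{\left(m{\left(z{\left(3 \right)} \right)} \right)} v = \frac{4}{3} \left(-3\right) \left(-11\right) = \left(-4\right) \left(-11\right) = 44$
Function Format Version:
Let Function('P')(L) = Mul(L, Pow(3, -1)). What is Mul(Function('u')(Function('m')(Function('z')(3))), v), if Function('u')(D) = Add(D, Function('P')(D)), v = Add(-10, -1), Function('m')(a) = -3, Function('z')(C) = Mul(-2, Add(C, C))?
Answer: 44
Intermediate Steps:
Function('z')(C) = Mul(-4, C) (Function('z')(C) = Mul(-2, Mul(2, C)) = Mul(-4, C))
Function('P')(L) = Mul(Rational(1, 3), L) (Function('P')(L) = Mul(L, Rational(1, 3)) = Mul(Rational(1, 3), L))
v = -11
Function('u')(D) = Mul(Rational(4, 3), D) (Function('u')(D) = Add(D, Mul(Rational(1, 3), D)) = Mul(Rational(4, 3), D))
Mul(Function('u')(Function('m')(Function('z')(3))), v) = Mul(Mul(Rational(4, 3), -3), -11) = Mul(-4, -11) = 44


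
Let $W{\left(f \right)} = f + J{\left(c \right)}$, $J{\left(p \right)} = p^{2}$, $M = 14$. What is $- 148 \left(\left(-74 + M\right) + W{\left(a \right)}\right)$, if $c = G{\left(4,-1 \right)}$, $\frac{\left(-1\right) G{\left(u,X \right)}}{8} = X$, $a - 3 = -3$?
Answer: $-592$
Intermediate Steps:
$a = 0$ ($a = 3 - 3 = 0$)
$G{\left(u,X \right)} = - 8 X$
$c = 8$ ($c = \left(-8\right) \left(-1\right) = 8$)
$W{\left(f \right)} = 64 + f$ ($W{\left(f \right)} = f + 8^{2} = f + 64 = 64 + f$)
$- 148 \left(\left(-74 + M\right) + W{\left(a \right)}\right) = - 148 \left(\left(-74 + 14\right) + \left(64 + 0\right)\right) = - 148 \left(-60 + 64\right) = \left(-148\right) 4 = -592$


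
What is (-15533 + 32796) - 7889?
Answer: 9374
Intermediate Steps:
(-15533 + 32796) - 7889 = 17263 - 7889 = 9374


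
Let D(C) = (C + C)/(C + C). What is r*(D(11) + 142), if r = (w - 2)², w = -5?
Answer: 7007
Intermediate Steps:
D(C) = 1 (D(C) = (2*C)/((2*C)) = (2*C)*(1/(2*C)) = 1)
r = 49 (r = (-5 - 2)² = (-7)² = 49)
r*(D(11) + 142) = 49*(1 + 142) = 49*143 = 7007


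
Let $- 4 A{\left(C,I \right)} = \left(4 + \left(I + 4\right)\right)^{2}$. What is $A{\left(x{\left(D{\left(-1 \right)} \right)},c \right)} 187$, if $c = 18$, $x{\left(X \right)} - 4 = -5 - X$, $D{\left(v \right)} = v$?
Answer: $-31603$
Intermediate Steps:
$x{\left(X \right)} = -1 - X$ ($x{\left(X \right)} = 4 - \left(5 + X\right) = -1 - X$)
$A{\left(C,I \right)} = - \frac{\left(8 + I\right)^{2}}{4}$ ($A{\left(C,I \right)} = - \frac{\left(4 + \left(I + 4\right)\right)^{2}}{4} = - \frac{\left(4 + \left(4 + I\right)\right)^{2}}{4} = - \frac{\left(8 + I\right)^{2}}{4}$)
$A{\left(x{\left(D{\left(-1 \right)} \right)},c \right)} 187 = - \frac{\left(8 + 18\right)^{2}}{4} \cdot 187 = - \frac{26^{2}}{4} \cdot 187 = \left(- \frac{1}{4}\right) 676 \cdot 187 = \left(-169\right) 187 = -31603$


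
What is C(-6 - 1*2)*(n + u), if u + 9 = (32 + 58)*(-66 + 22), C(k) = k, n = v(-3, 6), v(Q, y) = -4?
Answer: 31784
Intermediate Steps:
n = -4
u = -3969 (u = -9 + (32 + 58)*(-66 + 22) = -9 + 90*(-44) = -9 - 3960 = -3969)
C(-6 - 1*2)*(n + u) = (-6 - 1*2)*(-4 - 3969) = (-6 - 2)*(-3973) = -8*(-3973) = 31784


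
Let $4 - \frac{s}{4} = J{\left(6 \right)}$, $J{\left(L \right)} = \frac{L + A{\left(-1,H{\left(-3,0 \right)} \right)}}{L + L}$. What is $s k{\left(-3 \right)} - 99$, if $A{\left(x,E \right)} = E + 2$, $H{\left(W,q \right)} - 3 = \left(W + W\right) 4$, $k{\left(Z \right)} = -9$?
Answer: $-282$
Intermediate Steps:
$H{\left(W,q \right)} = 3 + 8 W$ ($H{\left(W,q \right)} = 3 + \left(W + W\right) 4 = 3 + 2 W 4 = 3 + 8 W$)
$A{\left(x,E \right)} = 2 + E$
$J{\left(L \right)} = \frac{-19 + L}{2 L}$ ($J{\left(L \right)} = \frac{L + \left(2 + \left(3 + 8 \left(-3\right)\right)\right)}{L + L} = \frac{L + \left(2 + \left(3 - 24\right)\right)}{2 L} = \left(L + \left(2 - 21\right)\right) \frac{1}{2 L} = \left(L - 19\right) \frac{1}{2 L} = \left(-19 + L\right) \frac{1}{2 L} = \frac{-19 + L}{2 L}$)
$s = \frac{61}{3}$ ($s = 16 - 4 \frac{-19 + 6}{2 \cdot 6} = 16 - 4 \cdot \frac{1}{2} \cdot \frac{1}{6} \left(-13\right) = 16 - - \frac{13}{3} = 16 + \frac{13}{3} = \frac{61}{3} \approx 20.333$)
$s k{\left(-3 \right)} - 99 = \frac{61}{3} \left(-9\right) - 99 = -183 - 99 = -282$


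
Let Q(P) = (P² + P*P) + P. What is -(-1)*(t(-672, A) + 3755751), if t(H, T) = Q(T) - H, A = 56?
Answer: 3762751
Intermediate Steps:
Q(P) = P + 2*P² (Q(P) = (P² + P²) + P = 2*P² + P = P + 2*P²)
t(H, T) = -H + T*(1 + 2*T) (t(H, T) = T*(1 + 2*T) - H = -H + T*(1 + 2*T))
-(-1)*(t(-672, A) + 3755751) = -(-1)*((-1*(-672) + 56*(1 + 2*56)) + 3755751) = -(-1)*((672 + 56*(1 + 112)) + 3755751) = -(-1)*((672 + 56*113) + 3755751) = -(-1)*((672 + 6328) + 3755751) = -(-1)*(7000 + 3755751) = -(-1)*3762751 = -1*(-3762751) = 3762751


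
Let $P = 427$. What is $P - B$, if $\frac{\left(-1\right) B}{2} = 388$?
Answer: $1203$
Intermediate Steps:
$B = -776$ ($B = \left(-2\right) 388 = -776$)
$P - B = 427 - -776 = 427 + 776 = 1203$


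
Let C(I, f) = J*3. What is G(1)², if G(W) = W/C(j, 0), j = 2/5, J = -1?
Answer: ⅑ ≈ 0.11111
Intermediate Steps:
j = ⅖ (j = 2*(⅕) = ⅖ ≈ 0.40000)
C(I, f) = -3 (C(I, f) = -1*3 = -3)
G(W) = -W/3 (G(W) = W/(-3) = W*(-⅓) = -W/3)
G(1)² = (-⅓*1)² = (-⅓)² = ⅑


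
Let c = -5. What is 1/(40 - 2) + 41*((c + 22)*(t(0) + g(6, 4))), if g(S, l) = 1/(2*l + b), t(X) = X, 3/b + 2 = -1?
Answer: 26493/266 ≈ 99.598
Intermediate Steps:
b = -1 (b = 3/(-2 - 1) = 3/(-3) = 3*(-⅓) = -1)
g(S, l) = 1/(-1 + 2*l) (g(S, l) = 1/(2*l - 1) = 1/(-1 + 2*l))
1/(40 - 2) + 41*((c + 22)*(t(0) + g(6, 4))) = 1/(40 - 2) + 41*((-5 + 22)*(0 + 1/(-1 + 2*4))) = 1/38 + 41*(17*(0 + 1/(-1 + 8))) = 1/38 + 41*(17*(0 + 1/7)) = 1/38 + 41*(17*(0 + ⅐)) = 1/38 + 41*(17*(⅐)) = 1/38 + 41*(17/7) = 1/38 + 697/7 = 26493/266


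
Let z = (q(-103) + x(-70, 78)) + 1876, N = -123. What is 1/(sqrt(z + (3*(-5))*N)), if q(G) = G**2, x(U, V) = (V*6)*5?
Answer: sqrt(16670)/16670 ≈ 0.0077452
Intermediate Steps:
x(U, V) = 30*V (x(U, V) = (6*V)*5 = 30*V)
z = 14825 (z = ((-103)**2 + 30*78) + 1876 = (10609 + 2340) + 1876 = 12949 + 1876 = 14825)
1/(sqrt(z + (3*(-5))*N)) = 1/(sqrt(14825 + (3*(-5))*(-123))) = 1/(sqrt(14825 - 15*(-123))) = 1/(sqrt(14825 + 1845)) = 1/(sqrt(16670)) = sqrt(16670)/16670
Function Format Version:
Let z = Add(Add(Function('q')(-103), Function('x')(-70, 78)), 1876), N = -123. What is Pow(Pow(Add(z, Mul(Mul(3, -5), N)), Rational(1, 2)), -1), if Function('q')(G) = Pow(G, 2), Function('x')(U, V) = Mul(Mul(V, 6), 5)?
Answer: Mul(Rational(1, 16670), Pow(16670, Rational(1, 2))) ≈ 0.0077452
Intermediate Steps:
Function('x')(U, V) = Mul(30, V) (Function('x')(U, V) = Mul(Mul(6, V), 5) = Mul(30, V))
z = 14825 (z = Add(Add(Pow(-103, 2), Mul(30, 78)), 1876) = Add(Add(10609, 2340), 1876) = Add(12949, 1876) = 14825)
Pow(Pow(Add(z, Mul(Mul(3, -5), N)), Rational(1, 2)), -1) = Pow(Pow(Add(14825, Mul(Mul(3, -5), -123)), Rational(1, 2)), -1) = Pow(Pow(Add(14825, Mul(-15, -123)), Rational(1, 2)), -1) = Pow(Pow(Add(14825, 1845), Rational(1, 2)), -1) = Pow(Pow(16670, Rational(1, 2)), -1) = Mul(Rational(1, 16670), Pow(16670, Rational(1, 2)))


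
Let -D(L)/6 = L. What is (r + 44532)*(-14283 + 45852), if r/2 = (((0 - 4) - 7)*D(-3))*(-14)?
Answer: 1580849244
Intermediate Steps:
D(L) = -6*L
r = 5544 (r = 2*((((0 - 4) - 7)*(-6*(-3)))*(-14)) = 2*(((-4 - 7)*18)*(-14)) = 2*(-11*18*(-14)) = 2*(-198*(-14)) = 2*2772 = 5544)
(r + 44532)*(-14283 + 45852) = (5544 + 44532)*(-14283 + 45852) = 50076*31569 = 1580849244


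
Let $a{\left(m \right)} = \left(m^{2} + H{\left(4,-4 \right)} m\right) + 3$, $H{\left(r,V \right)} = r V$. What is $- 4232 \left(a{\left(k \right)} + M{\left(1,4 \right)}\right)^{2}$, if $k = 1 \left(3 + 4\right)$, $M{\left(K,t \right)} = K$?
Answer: $-14731592$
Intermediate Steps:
$H{\left(r,V \right)} = V r$
$k = 7$ ($k = 1 \cdot 7 = 7$)
$a{\left(m \right)} = 3 + m^{2} - 16 m$ ($a{\left(m \right)} = \left(m^{2} + \left(-4\right) 4 m\right) + 3 = \left(m^{2} - 16 m\right) + 3 = 3 + m^{2} - 16 m$)
$- 4232 \left(a{\left(k \right)} + M{\left(1,4 \right)}\right)^{2} = - 4232 \left(\left(3 + 7^{2} - 112\right) + 1\right)^{2} = - 4232 \left(\left(3 + 49 - 112\right) + 1\right)^{2} = - 4232 \left(-60 + 1\right)^{2} = - 4232 \left(-59\right)^{2} = \left(-4232\right) 3481 = -14731592$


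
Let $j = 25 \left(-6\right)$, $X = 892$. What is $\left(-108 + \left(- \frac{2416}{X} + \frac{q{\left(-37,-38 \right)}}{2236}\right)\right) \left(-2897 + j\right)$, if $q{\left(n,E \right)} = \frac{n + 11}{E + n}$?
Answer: $\frac{485196287719}{1438350} \approx 3.3733 \cdot 10^{5}$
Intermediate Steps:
$q{\left(n,E \right)} = \frac{11 + n}{E + n}$
$j = -150$
$\left(-108 + \left(- \frac{2416}{X} + \frac{q{\left(-37,-38 \right)}}{2236}\right)\right) \left(-2897 + j\right) = \left(-108 - \left(\frac{604}{223} - \frac{\frac{1}{-38 - 37} \left(11 - 37\right)}{2236}\right)\right) \left(-2897 - 150\right) = \left(-108 - \left(\frac{604}{223} - \frac{1}{-75} \left(-26\right) \frac{1}{2236}\right)\right) \left(-3047\right) = \left(-108 - \left(\frac{604}{223} - \left(- \frac{1}{75}\right) \left(-26\right) \frac{1}{2236}\right)\right) \left(-3047\right) = \left(-108 + \left(- \frac{604}{223} + \frac{26}{75} \cdot \frac{1}{2236}\right)\right) \left(-3047\right) = \left(-108 + \left(- \frac{604}{223} + \frac{1}{6450}\right)\right) \left(-3047\right) = \left(-108 - \frac{3895577}{1438350}\right) \left(-3047\right) = \left(- \frac{159237377}{1438350}\right) \left(-3047\right) = \frac{485196287719}{1438350}$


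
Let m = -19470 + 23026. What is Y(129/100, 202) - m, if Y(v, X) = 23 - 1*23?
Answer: -3556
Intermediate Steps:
m = 3556
Y(v, X) = 0 (Y(v, X) = 23 - 23 = 0)
Y(129/100, 202) - m = 0 - 1*3556 = 0 - 3556 = -3556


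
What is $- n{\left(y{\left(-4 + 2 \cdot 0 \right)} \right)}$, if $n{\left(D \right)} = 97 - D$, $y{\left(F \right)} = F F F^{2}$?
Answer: $159$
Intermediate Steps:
$y{\left(F \right)} = F^{4}$ ($y{\left(F \right)} = F^{2} F^{2} = F^{4}$)
$- n{\left(y{\left(-4 + 2 \cdot 0 \right)} \right)} = - (97 - \left(-4 + 2 \cdot 0\right)^{4}) = - (97 - \left(-4 + 0\right)^{4}) = - (97 - \left(-4\right)^{4}) = - (97 - 256) = \left(-1\right) \left(-159\right) = 159$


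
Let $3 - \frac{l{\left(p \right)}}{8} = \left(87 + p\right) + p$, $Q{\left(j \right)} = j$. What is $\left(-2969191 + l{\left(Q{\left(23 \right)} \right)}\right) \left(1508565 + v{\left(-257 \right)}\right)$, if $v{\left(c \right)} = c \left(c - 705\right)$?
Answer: $-5215128619569$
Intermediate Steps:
$l{\left(p \right)} = -672 - 16 p$ ($l{\left(p \right)} = 24 - 8 \left(\left(87 + p\right) + p\right) = 24 - 8 \left(87 + 2 p\right) = 24 - \left(696 + 16 p\right) = -672 - 16 p$)
$v{\left(c \right)} = c \left(-705 + c\right)$
$\left(-2969191 + l{\left(Q{\left(23 \right)} \right)}\right) \left(1508565 + v{\left(-257 \right)}\right) = \left(-2969191 - 1040\right) \left(1508565 - 257 \left(-705 - 257\right)\right) = \left(-2969191 - 1040\right) \left(1508565 - -247234\right) = \left(-2969191 - 1040\right) \left(1508565 + 247234\right) = \left(-2970231\right) 1755799 = -5215128619569$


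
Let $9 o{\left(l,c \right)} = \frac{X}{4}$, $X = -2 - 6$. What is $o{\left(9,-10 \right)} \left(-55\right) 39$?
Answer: $\frac{1430}{3} \approx 476.67$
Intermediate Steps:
$X = -8$ ($X = -2 - 6 = -8$)
$o{\left(l,c \right)} = - \frac{2}{9}$ ($o{\left(l,c \right)} = \frac{\left(-8\right) \frac{1}{4}}{9} = \frac{1}{9} \left(-2\right) = - \frac{2}{9}$)
$o{\left(9,-10 \right)} \left(-55\right) 39 = \left(- \frac{2}{9}\right) \left(-55\right) 39 = \frac{110}{9} \cdot 39 = \frac{1430}{3}$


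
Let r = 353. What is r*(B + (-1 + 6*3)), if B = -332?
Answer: -111195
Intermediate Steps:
r*(B + (-1 + 6*3)) = 353*(-332 + (-1 + 6*3)) = 353*(-332 + (-1 + 18)) = 353*(-332 + 17) = 353*(-315) = -111195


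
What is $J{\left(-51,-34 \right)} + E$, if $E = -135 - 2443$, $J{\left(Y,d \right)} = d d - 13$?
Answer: $-1435$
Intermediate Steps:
$J{\left(Y,d \right)} = -13 + d^{2}$ ($J{\left(Y,d \right)} = d^{2} - 13 = -13 + d^{2}$)
$E = -2578$
$J{\left(-51,-34 \right)} + E = \left(-13 + \left(-34\right)^{2}\right) - 2578 = \left(-13 + 1156\right) - 2578 = 1143 - 2578 = -1435$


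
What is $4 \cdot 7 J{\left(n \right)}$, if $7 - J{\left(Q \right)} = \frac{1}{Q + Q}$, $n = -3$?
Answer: $\frac{602}{3} \approx 200.67$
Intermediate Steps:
$J{\left(Q \right)} = 7 - \frac{1}{2 Q}$ ($J{\left(Q \right)} = 7 - \frac{1}{Q + Q} = 7 - \frac{1}{2 Q}$)
$4 \cdot 7 J{\left(n \right)} = 4 \cdot 7 \left(7 - \frac{1}{2 \left(-3\right)}\right) = 28 \left(7 - - \frac{1}{6}\right) = 28 \left(7 + \frac{1}{6}\right) = 28 \cdot \frac{43}{6} = \frac{602}{3}$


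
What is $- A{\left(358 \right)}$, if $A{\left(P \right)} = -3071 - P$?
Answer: $3429$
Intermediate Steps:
$- A{\left(358 \right)} = - (-3071 - 358) = \left(-1\right) \left(-3429\right) = 3429$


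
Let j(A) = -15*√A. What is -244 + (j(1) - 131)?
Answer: -390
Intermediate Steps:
-244 + (j(1) - 131) = -244 + (-15*√1 - 131) = -244 + (-15*1 - 131) = -244 + (-15 - 131) = -244 - 146 = -390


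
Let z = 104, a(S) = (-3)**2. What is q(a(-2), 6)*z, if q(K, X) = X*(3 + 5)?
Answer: 4992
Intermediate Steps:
a(S) = 9
q(K, X) = 8*X (q(K, X) = X*8 = 8*X)
q(a(-2), 6)*z = (8*6)*104 = 48*104 = 4992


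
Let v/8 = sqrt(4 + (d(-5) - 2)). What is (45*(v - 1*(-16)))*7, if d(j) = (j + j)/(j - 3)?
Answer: 5040 + 1260*sqrt(13) ≈ 9583.0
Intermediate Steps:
d(j) = 2*j/(-3 + j) (d(j) = (2*j)/(-3 + j) = 2*j/(-3 + j))
v = 4*sqrt(13) (v = 8*sqrt(4 + (2*(-5)/(-3 - 5) - 2)) = 8*sqrt(4 + (2*(-5)/(-8) - 2)) = 8*sqrt(4 + (2*(-5)*(-1/8) - 2)) = 8*sqrt(4 + (5/4 - 2)) = 8*sqrt(4 - 3/4) = 8*sqrt(13/4) = 8*(sqrt(13)/2) = 4*sqrt(13) ≈ 14.422)
(45*(v - 1*(-16)))*7 = (45*(4*sqrt(13) - 1*(-16)))*7 = (45*(4*sqrt(13) + 16))*7 = (45*(16 + 4*sqrt(13)))*7 = (720 + 180*sqrt(13))*7 = 5040 + 1260*sqrt(13)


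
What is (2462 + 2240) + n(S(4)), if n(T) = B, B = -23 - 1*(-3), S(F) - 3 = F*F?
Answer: 4682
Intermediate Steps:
S(F) = 3 + F² (S(F) = 3 + F*F = 3 + F²)
B = -20 (B = -23 + 3 = -20)
n(T) = -20
(2462 + 2240) + n(S(4)) = (2462 + 2240) - 20 = 4702 - 20 = 4682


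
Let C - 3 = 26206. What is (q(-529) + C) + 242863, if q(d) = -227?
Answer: 268845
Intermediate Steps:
C = 26209 (C = 3 + 26206 = 26209)
(q(-529) + C) + 242863 = (-227 + 26209) + 242863 = 25982 + 242863 = 268845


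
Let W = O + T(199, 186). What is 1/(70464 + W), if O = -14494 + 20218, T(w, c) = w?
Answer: 1/76387 ≈ 1.3091e-5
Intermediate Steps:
O = 5724
W = 5923 (W = 5724 + 199 = 5923)
1/(70464 + W) = 1/(70464 + 5923) = 1/76387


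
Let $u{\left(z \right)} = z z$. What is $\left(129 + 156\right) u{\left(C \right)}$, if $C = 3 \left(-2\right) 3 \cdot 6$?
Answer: $3324240$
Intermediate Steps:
$C = -108$ ($C = \left(-6\right) 18 = -108$)
$u{\left(z \right)} = z^{2}$
$\left(129 + 156\right) u{\left(C \right)} = \left(129 + 156\right) \left(-108\right)^{2} = 285 \cdot 11664 = 3324240$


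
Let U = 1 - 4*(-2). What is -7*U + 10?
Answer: -53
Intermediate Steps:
U = 9 (U = 1 + 8 = 9)
-7*U + 10 = -7*9 + 10 = -63 + 10 = -53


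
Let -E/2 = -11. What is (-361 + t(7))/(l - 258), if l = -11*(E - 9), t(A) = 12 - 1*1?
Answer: 350/401 ≈ 0.87282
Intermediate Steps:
E = 22 (E = -2*(-11) = 22)
t(A) = 11 (t(A) = 12 - 1 = 11)
l = -143 (l = -11*(22 - 9) = -11*13 = -143)
(-361 + t(7))/(l - 258) = (-361 + 11)/(-143 - 258) = -350/(-401) = -350*(-1/401) = 350/401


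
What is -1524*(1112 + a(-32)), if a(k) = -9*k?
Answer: -2133600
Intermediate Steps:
-1524*(1112 + a(-32)) = -1524*(1112 - 9*(-32)) = -1524*(1112 + 288) = -1524*1400 = -2133600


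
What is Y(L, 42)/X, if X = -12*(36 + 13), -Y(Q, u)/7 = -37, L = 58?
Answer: -37/84 ≈ -0.44048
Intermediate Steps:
Y(Q, u) = 259 (Y(Q, u) = -7*(-37) = 259)
X = -588 (X = -12*49 = -588)
Y(L, 42)/X = 259/(-588) = 259*(-1/588) = -37/84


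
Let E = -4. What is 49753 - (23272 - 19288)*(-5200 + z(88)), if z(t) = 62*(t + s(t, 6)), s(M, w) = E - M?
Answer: 21754585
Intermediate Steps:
s(M, w) = -4 - M
z(t) = -248 (z(t) = 62*(t + (-4 - t)) = 62*(-4) = -248)
49753 - (23272 - 19288)*(-5200 + z(88)) = 49753 - (23272 - 19288)*(-5200 - 248) = 49753 - 3984*(-5448) = 49753 - 1*(-21704832) = 49753 + 21704832 = 21754585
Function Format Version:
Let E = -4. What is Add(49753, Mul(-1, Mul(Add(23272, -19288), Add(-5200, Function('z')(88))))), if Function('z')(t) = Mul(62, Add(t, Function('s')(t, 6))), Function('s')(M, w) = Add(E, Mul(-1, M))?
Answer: 21754585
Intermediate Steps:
Function('s')(M, w) = Add(-4, Mul(-1, M))
Function('z')(t) = -248 (Function('z')(t) = Mul(62, Add(t, Add(-4, Mul(-1, t)))) = Mul(62, -4) = -248)
Add(49753, Mul(-1, Mul(Add(23272, -19288), Add(-5200, Function('z')(88))))) = Add(49753, Mul(-1, Mul(Add(23272, -19288), Add(-5200, -248)))) = Add(49753, Mul(-1, Mul(3984, -5448))) = Add(49753, Mul(-1, -21704832)) = Add(49753, 21704832) = 21754585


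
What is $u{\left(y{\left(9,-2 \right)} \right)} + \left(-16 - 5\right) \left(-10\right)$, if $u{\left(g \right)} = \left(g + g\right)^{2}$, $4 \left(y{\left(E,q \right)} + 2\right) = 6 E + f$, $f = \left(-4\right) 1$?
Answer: $651$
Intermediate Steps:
$f = -4$
$y{\left(E,q \right)} = -3 + \frac{3 E}{2}$ ($y{\left(E,q \right)} = -2 + \frac{6 E - 4}{4} = -2 + \frac{-4 + 6 E}{4} = -2 + \left(-1 + \frac{3 E}{2}\right) = -3 + \frac{3 E}{2}$)
$u{\left(g \right)} = 4 g^{2}$ ($u{\left(g \right)} = \left(2 g\right)^{2} = 4 g^{2}$)
$u{\left(y{\left(9,-2 \right)} \right)} + \left(-16 - 5\right) \left(-10\right) = 4 \left(-3 + \frac{3}{2} \cdot 9\right)^{2} + \left(-16 - 5\right) \left(-10\right) = 4 \left(-3 + \frac{27}{2}\right)^{2} - -210 = 4 \left(\frac{21}{2}\right)^{2} + 210 = 4 \cdot \frac{441}{4} + 210 = 441 + 210 = 651$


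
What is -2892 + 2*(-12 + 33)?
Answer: -2850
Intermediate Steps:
-2892 + 2*(-12 + 33) = -2892 + 2*21 = -2892 + 42 = -2850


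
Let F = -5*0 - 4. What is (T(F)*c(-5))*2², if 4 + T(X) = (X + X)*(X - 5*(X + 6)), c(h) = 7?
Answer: 3024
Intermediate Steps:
F = -4 (F = 0 - 4 = -4)
T(X) = -4 + 2*X*(-30 - 4*X) (T(X) = -4 + (X + X)*(X - 5*(X + 6)) = -4 + (2*X)*(X - 5*(6 + X)) = -4 + (2*X)*(X + (-30 - 5*X)) = -4 + (2*X)*(-30 - 4*X) = -4 + 2*X*(-30 - 4*X))
(T(F)*c(-5))*2² = ((-4 - 60*(-4) - 8*(-4)²)*7)*2² = ((-4 + 240 - 8*16)*7)*4 = ((-4 + 240 - 128)*7)*4 = (108*7)*4 = 756*4 = 3024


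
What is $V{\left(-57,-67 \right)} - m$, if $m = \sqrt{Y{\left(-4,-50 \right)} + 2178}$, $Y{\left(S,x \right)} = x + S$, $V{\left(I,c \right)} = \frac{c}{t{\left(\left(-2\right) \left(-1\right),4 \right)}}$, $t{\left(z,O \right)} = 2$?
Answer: $- \frac{67}{2} - 6 \sqrt{59} \approx -79.587$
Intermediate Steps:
$V{\left(I,c \right)} = \frac{c}{2}$
$Y{\left(S,x \right)} = S + x$
$m = 6 \sqrt{59}$ ($m = \sqrt{\left(-4 - 50\right) + 2178} = \sqrt{-54 + 2178} = \sqrt{2124} = 6 \sqrt{59} \approx 46.087$)
$V{\left(-57,-67 \right)} - m = \frac{1}{2} \left(-67\right) - 6 \sqrt{59} = - \frac{67}{2} - 6 \sqrt{59}$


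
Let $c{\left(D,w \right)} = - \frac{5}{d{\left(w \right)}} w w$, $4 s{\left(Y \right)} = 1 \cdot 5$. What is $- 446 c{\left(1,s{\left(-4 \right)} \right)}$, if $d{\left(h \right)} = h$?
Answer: $\frac{5575}{2} \approx 2787.5$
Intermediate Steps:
$s{\left(Y \right)} = \frac{5}{4}$ ($s{\left(Y \right)} = \frac{1 \cdot 5}{4} = \frac{1}{4} \cdot 5 = \frac{5}{4}$)
$c{\left(D,w \right)} = - 5 w$ ($c{\left(D,w \right)} = - \frac{5}{w} w w = - 5 w$)
$- 446 c{\left(1,s{\left(-4 \right)} \right)} = - 446 \left(\left(-5\right) \frac{5}{4}\right) = \left(-446\right) \left(- \frac{25}{4}\right) = \frac{5575}{2}$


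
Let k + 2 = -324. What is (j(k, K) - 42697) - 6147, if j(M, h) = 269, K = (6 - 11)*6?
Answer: -48575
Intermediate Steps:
k = -326 (k = -2 - 324 = -326)
K = -30 (K = -5*6 = -30)
(j(k, K) - 42697) - 6147 = (269 - 42697) - 6147 = -42428 - 6147 = -48575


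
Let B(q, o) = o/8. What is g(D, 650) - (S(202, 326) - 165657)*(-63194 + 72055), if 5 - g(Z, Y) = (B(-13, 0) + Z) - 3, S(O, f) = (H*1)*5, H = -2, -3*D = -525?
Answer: 1467975120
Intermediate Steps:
D = 175 (D = -1/3*(-525) = 175)
B(q, o) = o/8 (B(q, o) = o*(1/8) = o/8)
S(O, f) = -10 (S(O, f) = -2*1*5 = -2*5 = -10)
g(Z, Y) = 8 - Z (g(Z, Y) = 5 - (((1/8)*0 + Z) - 3) = 5 - ((0 + Z) - 3) = 5 - (Z - 3) = 5 - (-3 + Z) = 5 + (3 - Z) = 8 - Z)
g(D, 650) - (S(202, 326) - 165657)*(-63194 + 72055) = (8 - 1*175) - (-10 - 165657)*(-63194 + 72055) = (8 - 175) - (-165667)*8861 = -167 - 1*(-1467975287) = -167 + 1467975287 = 1467975120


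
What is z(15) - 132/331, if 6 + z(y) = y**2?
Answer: 72357/331 ≈ 218.60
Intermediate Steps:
z(y) = -6 + y**2
z(15) - 132/331 = (-6 + 15**2) - 132/331 = (-6 + 225) - 132/331 = 219 - 1*132/331 = 219 - 132/331 = 72357/331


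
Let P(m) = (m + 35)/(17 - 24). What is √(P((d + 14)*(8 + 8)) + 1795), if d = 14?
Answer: √1726 ≈ 41.545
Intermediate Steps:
P(m) = -5 - m/7 (P(m) = (35 + m)/(-7) = (35 + m)*(-⅐) = -5 - m/7)
√(P((d + 14)*(8 + 8)) + 1795) = √((-5 - (14 + 14)*(8 + 8)/7) + 1795) = √((-5 - 4*16) + 1795) = √((-5 - ⅐*448) + 1795) = √((-5 - 64) + 1795) = √(-69 + 1795) = √1726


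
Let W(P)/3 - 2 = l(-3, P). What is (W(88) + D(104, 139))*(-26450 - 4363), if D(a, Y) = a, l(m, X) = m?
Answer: -3112113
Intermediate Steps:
W(P) = -3 (W(P) = 6 + 3*(-3) = 6 - 9 = -3)
(W(88) + D(104, 139))*(-26450 - 4363) = (-3 + 104)*(-26450 - 4363) = 101*(-30813) = -3112113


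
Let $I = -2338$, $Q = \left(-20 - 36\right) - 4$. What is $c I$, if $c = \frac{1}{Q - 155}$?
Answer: $\frac{2338}{215} \approx 10.874$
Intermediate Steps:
$Q = -60$ ($Q = -56 - 4 = -60$)
$c = - \frac{1}{215}$ ($c = \frac{1}{-60 - 155} = \frac{1}{-215} = - \frac{1}{215} \approx -0.0046512$)
$c I = \left(- \frac{1}{215}\right) \left(-2338\right) = \frac{2338}{215}$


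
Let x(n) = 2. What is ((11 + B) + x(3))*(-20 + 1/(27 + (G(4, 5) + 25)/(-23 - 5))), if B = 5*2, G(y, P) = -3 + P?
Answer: -334696/729 ≈ -459.12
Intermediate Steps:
B = 10
((11 + B) + x(3))*(-20 + 1/(27 + (G(4, 5) + 25)/(-23 - 5))) = ((11 + 10) + 2)*(-20 + 1/(27 + ((-3 + 5) + 25)/(-23 - 5))) = (21 + 2)*(-20 + 1/(27 + (2 + 25)/(-28))) = 23*(-20 + 1/(27 + 27*(-1/28))) = 23*(-20 + 1/(27 - 27/28)) = 23*(-20 + 1/(729/28)) = 23*(-20 + 28/729) = 23*(-14552/729) = -334696/729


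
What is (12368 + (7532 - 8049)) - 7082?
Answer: 4769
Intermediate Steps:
(12368 + (7532 - 8049)) - 7082 = (12368 - 517) - 7082 = 11851 - 7082 = 4769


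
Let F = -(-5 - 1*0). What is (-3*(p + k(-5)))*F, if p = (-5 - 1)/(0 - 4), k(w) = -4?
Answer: 75/2 ≈ 37.500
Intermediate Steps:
p = 3/2 (p = -6/(-4) = -6*(-¼) = 3/2 ≈ 1.5000)
F = 5 (F = -(-5 + 0) = -1*(-5) = 5)
(-3*(p + k(-5)))*F = -3*(3/2 - 4)*5 = -3*(-5/2)*5 = (15/2)*5 = 75/2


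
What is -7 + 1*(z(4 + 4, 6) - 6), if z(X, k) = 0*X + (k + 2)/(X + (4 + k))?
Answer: -113/9 ≈ -12.556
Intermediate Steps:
z(X, k) = (2 + k)/(4 + X + k) (z(X, k) = 0 + (2 + k)/(4 + X + k) = (2 + k)/(4 + X + k))
-7 + 1*(z(4 + 4, 6) - 6) = -7 + 1*((2 + 6)/(4 + (4 + 4) + 6) - 6) = -7 + 1*(8/(4 + 8 + 6) - 6) = -7 + 1*(8/18 - 6) = -7 + 1*((1/18)*8 - 6) = -7 + 1*(4/9 - 6) = -7 + 1*(-50/9) = -7 - 50/9 = -113/9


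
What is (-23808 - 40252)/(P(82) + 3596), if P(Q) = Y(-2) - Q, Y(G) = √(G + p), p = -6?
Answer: -56276710/3087051 + 32030*I*√2/3087051 ≈ -18.23 + 0.014673*I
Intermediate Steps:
Y(G) = √(-6 + G) (Y(G) = √(G - 6) = √(-6 + G))
P(Q) = -Q + 2*I*√2 (P(Q) = √(-6 - 2) - Q = √(-8) - Q = 2*I*√2 - Q = -Q + 2*I*√2)
(-23808 - 40252)/(P(82) + 3596) = (-23808 - 40252)/((-1*82 + 2*I*√2) + 3596) = -64060/((-82 + 2*I*√2) + 3596) = -64060/(3514 + 2*I*√2)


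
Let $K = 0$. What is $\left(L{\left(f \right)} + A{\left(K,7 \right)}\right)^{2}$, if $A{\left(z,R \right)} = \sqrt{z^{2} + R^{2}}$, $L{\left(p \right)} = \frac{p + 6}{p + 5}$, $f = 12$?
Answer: $\frac{18769}{289} \approx 64.945$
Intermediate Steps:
$L{\left(p \right)} = \frac{6 + p}{5 + p}$
$A{\left(z,R \right)} = \sqrt{R^{2} + z^{2}}$
$\left(L{\left(f \right)} + A{\left(K,7 \right)}\right)^{2} = \left(\frac{6 + 12}{5 + 12} + \sqrt{7^{2} + 0^{2}}\right)^{2} = \left(\frac{1}{17} \cdot 18 + \sqrt{49 + 0}\right)^{2} = \left(\frac{1}{17} \cdot 18 + \sqrt{49}\right)^{2} = \left(\frac{18}{17} + 7\right)^{2} = \left(\frac{137}{17}\right)^{2} = \frac{18769}{289}$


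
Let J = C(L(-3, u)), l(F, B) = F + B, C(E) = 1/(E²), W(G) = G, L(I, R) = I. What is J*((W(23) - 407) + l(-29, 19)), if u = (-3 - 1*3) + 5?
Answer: -394/9 ≈ -43.778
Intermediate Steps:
u = -1 (u = (-3 - 3) + 5 = -6 + 5 = -1)
C(E) = E⁻²
l(F, B) = B + F
J = ⅑ (J = (-3)⁻² = ⅑ ≈ 0.11111)
J*((W(23) - 407) + l(-29, 19)) = ((23 - 407) + (19 - 29))/9 = (-384 - 10)/9 = (⅑)*(-394) = -394/9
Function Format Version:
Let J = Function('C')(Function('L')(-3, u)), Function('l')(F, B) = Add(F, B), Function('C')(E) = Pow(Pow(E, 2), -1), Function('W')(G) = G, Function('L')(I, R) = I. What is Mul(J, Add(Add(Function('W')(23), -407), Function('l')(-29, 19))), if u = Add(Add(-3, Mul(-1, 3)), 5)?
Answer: Rational(-394, 9) ≈ -43.778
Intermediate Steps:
u = -1 (u = Add(Add(-3, -3), 5) = Add(-6, 5) = -1)
Function('C')(E) = Pow(E, -2)
Function('l')(F, B) = Add(B, F)
J = Rational(1, 9) (J = Pow(-3, -2) = Rational(1, 9) ≈ 0.11111)
Mul(J, Add(Add(Function('W')(23), -407), Function('l')(-29, 19))) = Mul(Rational(1, 9), Add(Add(23, -407), Add(19, -29))) = Mul(Rational(1, 9), Add(-384, -10)) = Mul(Rational(1, 9), -394) = Rational(-394, 9)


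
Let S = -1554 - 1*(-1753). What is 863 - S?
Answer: 664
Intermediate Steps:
S = 199 (S = -1554 + 1753 = 199)
863 - S = 863 - 1*199 = 863 - 199 = 664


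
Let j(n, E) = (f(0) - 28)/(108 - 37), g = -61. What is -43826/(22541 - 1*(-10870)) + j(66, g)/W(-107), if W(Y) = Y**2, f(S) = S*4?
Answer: -35626170562/27159100269 ≈ -1.3118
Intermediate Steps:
f(S) = 4*S
j(n, E) = -28/71 (j(n, E) = (4*0 - 28)/(108 - 37) = (0 - 28)/71 = -28*1/71 = -28/71)
-43826/(22541 - 1*(-10870)) + j(66, g)/W(-107) = -43826/(22541 - 1*(-10870)) - 28/(71*((-107)**2)) = -43826/(22541 + 10870) - 28/71/11449 = -43826/33411 - 28/71*1/11449 = -43826*1/33411 - 28/812879 = -43826/33411 - 28/812879 = -35626170562/27159100269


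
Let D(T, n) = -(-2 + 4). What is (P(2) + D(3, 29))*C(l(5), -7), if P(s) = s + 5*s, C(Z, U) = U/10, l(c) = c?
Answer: -7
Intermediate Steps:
C(Z, U) = U/10 (C(Z, U) = U*(⅒) = U/10)
D(T, n) = -2 (D(T, n) = -1*2 = -2)
P(s) = 6*s
(P(2) + D(3, 29))*C(l(5), -7) = (6*2 - 2)*((⅒)*(-7)) = (12 - 2)*(-7/10) = 10*(-7/10) = -7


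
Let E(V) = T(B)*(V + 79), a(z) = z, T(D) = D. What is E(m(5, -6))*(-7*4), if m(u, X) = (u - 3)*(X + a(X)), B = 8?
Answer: -12320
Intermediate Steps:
m(u, X) = 2*X*(-3 + u) (m(u, X) = (u - 3)*(X + X) = (-3 + u)*(2*X) = 2*X*(-3 + u))
E(V) = 632 + 8*V (E(V) = 8*(V + 79) = 8*(79 + V) = 632 + 8*V)
E(m(5, -6))*(-7*4) = (632 + 8*(2*(-6)*(-3 + 5)))*(-7*4) = (632 + 8*(2*(-6)*2))*(-28) = (632 + 8*(-24))*(-28) = (632 - 192)*(-28) = 440*(-28) = -12320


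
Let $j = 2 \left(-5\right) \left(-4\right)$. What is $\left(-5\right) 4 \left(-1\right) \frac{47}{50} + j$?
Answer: $\frac{294}{5} \approx 58.8$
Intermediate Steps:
$j = 40$ ($j = \left(-10\right) \left(-4\right) = 40$)
$\left(-5\right) 4 \left(-1\right) \frac{47}{50} + j = \left(-5\right) 4 \left(-1\right) \frac{47}{50} + 40 = \left(-20\right) \left(-1\right) 47 \cdot \frac{1}{50} + 40 = 20 \cdot \frac{47}{50} + 40 = \frac{94}{5} + 40 = \frac{294}{5}$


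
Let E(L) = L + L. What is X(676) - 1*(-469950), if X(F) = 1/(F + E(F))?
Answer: 953058601/2028 ≈ 4.6995e+5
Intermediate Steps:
E(L) = 2*L
X(F) = 1/(3*F) (X(F) = 1/(F + 2*F) = 1/(3*F))
X(676) - 1*(-469950) = (⅓)/676 - 1*(-469950) = (⅓)*(1/676) + 469950 = 1/2028 + 469950 = 953058601/2028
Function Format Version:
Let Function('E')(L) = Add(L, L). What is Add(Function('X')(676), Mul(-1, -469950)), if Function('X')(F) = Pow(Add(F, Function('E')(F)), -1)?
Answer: Rational(953058601, 2028) ≈ 4.6995e+5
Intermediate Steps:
Function('E')(L) = Mul(2, L)
Function('X')(F) = Mul(Rational(1, 3), Pow(F, -1)) (Function('X')(F) = Pow(Add(F, Mul(2, F)), -1) = Pow(Mul(3, F), -1) = Mul(Rational(1, 3), Pow(F, -1)))
Add(Function('X')(676), Mul(-1, -469950)) = Add(Mul(Rational(1, 3), Pow(676, -1)), Mul(-1, -469950)) = Add(Mul(Rational(1, 3), Rational(1, 676)), 469950) = Add(Rational(1, 2028), 469950) = Rational(953058601, 2028)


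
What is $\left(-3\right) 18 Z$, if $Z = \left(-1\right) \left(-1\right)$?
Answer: $-54$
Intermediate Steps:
$Z = 1$
$\left(-3\right) 18 Z = \left(-3\right) 18 \cdot 1 = \left(-54\right) 1 = -54$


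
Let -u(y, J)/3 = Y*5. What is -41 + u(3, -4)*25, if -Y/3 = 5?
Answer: 5584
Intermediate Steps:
Y = -15 (Y = -3*5 = -15)
u(y, J) = 225 (u(y, J) = -(-45)*5 = -3*(-75) = 225)
-41 + u(3, -4)*25 = -41 + 225*25 = -41 + 5625 = 5584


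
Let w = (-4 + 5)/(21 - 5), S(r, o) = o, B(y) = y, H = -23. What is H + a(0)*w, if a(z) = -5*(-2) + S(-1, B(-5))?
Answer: -363/16 ≈ -22.688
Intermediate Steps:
w = 1/16 ≈ 0.062500
a(z) = 5 (a(z) = -5*(-2) - 5 = 10 - 5 = 5)
H + a(0)*w = -23 + 5*(1/16) = -23 + 5/16 = -363/16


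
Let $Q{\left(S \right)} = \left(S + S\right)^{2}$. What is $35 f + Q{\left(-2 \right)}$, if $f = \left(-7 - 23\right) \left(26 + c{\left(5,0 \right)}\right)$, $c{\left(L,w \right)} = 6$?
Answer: $-33584$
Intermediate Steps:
$Q{\left(S \right)} = 4 S^{2}$ ($Q{\left(S \right)} = \left(2 S\right)^{2} = 4 S^{2}$)
$f = -960$ ($f = \left(-7 - 23\right) \left(26 + 6\right) = \left(-30\right) 32 = -960$)
$35 f + Q{\left(-2 \right)} = 35 \left(-960\right) + 4 \left(-2\right)^{2} = -33600 + 4 \cdot 4 = -33600 + 16 = -33584$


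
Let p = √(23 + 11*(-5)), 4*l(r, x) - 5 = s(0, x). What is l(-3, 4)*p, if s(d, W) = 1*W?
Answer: 9*I*√2 ≈ 12.728*I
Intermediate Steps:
s(d, W) = W
l(r, x) = 5/4 + x/4
p = 4*I*√2 (p = √(23 - 55) = √(-32) = 4*I*√2 ≈ 5.6569*I)
l(-3, 4)*p = (5/4 + (¼)*4)*(4*I*√2) = (5/4 + 1)*(4*I*√2) = 9*(4*I*√2)/4 = 9*I*√2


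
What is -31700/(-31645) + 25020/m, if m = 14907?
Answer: 84287320/31448801 ≈ 2.6801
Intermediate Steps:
-31700/(-31645) + 25020/m = -31700/(-31645) + 25020/14907 = -31700*(-1/31645) + 25020*(1/14907) = 6340/6329 + 8340/4969 = 84287320/31448801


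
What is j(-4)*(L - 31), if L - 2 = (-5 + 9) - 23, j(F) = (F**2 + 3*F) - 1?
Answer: -144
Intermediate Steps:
j(F) = -1 + F**2 + 3*F
L = -17 (L = 2 + ((-5 + 9) - 23) = 2 + (4 - 23) = 2 - 19 = -17)
j(-4)*(L - 31) = (-1 + (-4)**2 + 3*(-4))*(-17 - 31) = (-1 + 16 - 12)*(-48) = 3*(-48) = -144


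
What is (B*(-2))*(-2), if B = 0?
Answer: 0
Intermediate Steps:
(B*(-2))*(-2) = (0*(-2))*(-2) = 0*(-2) = 0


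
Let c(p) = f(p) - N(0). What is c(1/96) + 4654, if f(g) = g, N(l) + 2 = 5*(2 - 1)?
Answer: 446497/96 ≈ 4651.0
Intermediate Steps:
N(l) = 3 (N(l) = -2 + 5*(2 - 1) = -2 + 5*1 = -2 + 5 = 3)
c(p) = -3 + p (c(p) = p - 1*3 = p - 3 = -3 + p)
c(1/96) + 4654 = (-3 + 1/96) + 4654 = -287/96 + 4654 = 446497/96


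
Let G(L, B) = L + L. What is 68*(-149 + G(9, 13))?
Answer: -8908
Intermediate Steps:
G(L, B) = 2*L
68*(-149 + G(9, 13)) = 68*(-149 + 2*9) = 68*(-149 + 18) = 68*(-131) = -8908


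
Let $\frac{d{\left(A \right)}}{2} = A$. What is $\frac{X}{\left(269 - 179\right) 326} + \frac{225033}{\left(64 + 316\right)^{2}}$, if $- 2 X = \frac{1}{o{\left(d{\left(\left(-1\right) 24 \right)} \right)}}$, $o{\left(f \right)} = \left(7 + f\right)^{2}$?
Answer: $\frac{554937450281}{356094298800} \approx 1.5584$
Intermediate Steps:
$d{\left(A \right)} = 2 A$
$X = - \frac{1}{3362}$ ($X = - \frac{1}{2 \left(7 + 2 \left(\left(-1\right) 24\right)\right)^{2}} = - \frac{1}{2 \left(7 + 2 \left(-24\right)\right)^{2}} = - \frac{1}{2 \left(7 - 48\right)^{2}} = - \frac{1}{2 \left(-41\right)^{2}} = - \frac{1}{2 \cdot 1681} = \left(- \frac{1}{2}\right) \frac{1}{1681} = - \frac{1}{3362} \approx -0.00029744$)
$\frac{X}{\left(269 - 179\right) 326} + \frac{225033}{\left(64 + 316\right)^{2}} = - \frac{1}{3362 \left(269 - 179\right) 326} + \frac{225033}{\left(64 + 316\right)^{2}} = - \frac{1}{3362 \cdot 90 \cdot 326} + \frac{225033}{380^{2}} = - \frac{1}{3362 \cdot 29340} + \frac{225033}{144400} = \left(- \frac{1}{3362}\right) \frac{1}{29340} + 225033 \cdot \frac{1}{144400} = - \frac{1}{98641080} + \frac{225033}{144400} = \frac{554937450281}{356094298800}$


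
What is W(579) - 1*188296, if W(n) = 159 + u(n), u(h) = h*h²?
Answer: 193916402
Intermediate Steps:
u(h) = h³
W(n) = 159 + n³
W(579) - 1*188296 = (159 + 579³) - 1*188296 = (159 + 194104539) - 188296 = 194104698 - 188296 = 193916402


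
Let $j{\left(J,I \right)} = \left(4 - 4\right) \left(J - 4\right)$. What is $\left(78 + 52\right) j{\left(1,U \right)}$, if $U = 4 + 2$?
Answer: $0$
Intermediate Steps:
$U = 6$
$j{\left(J,I \right)} = 0$ ($j{\left(J,I \right)} = 0 \left(-4 + J\right) = 0$)
$\left(78 + 52\right) j{\left(1,U \right)} = \left(78 + 52\right) 0 = 130 \cdot 0 = 0$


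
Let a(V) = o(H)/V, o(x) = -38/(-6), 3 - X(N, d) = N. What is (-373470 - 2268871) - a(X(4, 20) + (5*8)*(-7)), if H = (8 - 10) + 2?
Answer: -2227493444/843 ≈ -2.6423e+6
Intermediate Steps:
X(N, d) = 3 - N
H = 0 (H = -2 + 2 = 0)
o(x) = 19/3 (o(x) = -38*(-⅙) = 19/3)
a(V) = 19/(3*V)
(-373470 - 2268871) - a(X(4, 20) + (5*8)*(-7)) = (-373470 - 2268871) - 19/(3*((3 - 1*4) + (5*8)*(-7))) = -2642341 - 19/(3*((3 - 4) + 40*(-7))) = -2642341 - 19/(3*(-1 - 280)) = -2642341 - 19/(3*(-281)) = -2642341 - 19*(-1)/(3*281) = -2642341 - 1*(-19/843) = -2642341 + 19/843 = -2227493444/843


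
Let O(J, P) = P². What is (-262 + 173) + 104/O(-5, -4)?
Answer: -165/2 ≈ -82.500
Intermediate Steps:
(-262 + 173) + 104/O(-5, -4) = (-262 + 173) + 104/((-4)²) = -89 + 104/16 = -89 + 104*(1/16) = -89 + 13/2 = -165/2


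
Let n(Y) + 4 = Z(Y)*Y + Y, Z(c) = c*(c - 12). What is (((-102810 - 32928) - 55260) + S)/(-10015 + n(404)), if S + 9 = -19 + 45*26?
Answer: -189856/63971057 ≈ -0.0029678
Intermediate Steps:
Z(c) = c*(-12 + c)
S = 1142 (S = -9 + (-19 + 45*26) = -9 + (-19 + 1170) = -9 + 1151 = 1142)
n(Y) = -4 + Y + Y²*(-12 + Y) (n(Y) = -4 + ((Y*(-12 + Y))*Y + Y) = -4 + (Y²*(-12 + Y) + Y) = -4 + (Y + Y²*(-12 + Y)) = -4 + Y + Y²*(-12 + Y))
(((-102810 - 32928) - 55260) + S)/(-10015 + n(404)) = (((-102810 - 32928) - 55260) + 1142)/(-10015 + (-4 + 404 + 404²*(-12 + 404))) = ((-135738 - 55260) + 1142)/(-10015 + (-4 + 404 + 163216*392)) = (-190998 + 1142)/(-10015 + (-4 + 404 + 63980672)) = -189856/(-10015 + 63981072) = -189856/63971057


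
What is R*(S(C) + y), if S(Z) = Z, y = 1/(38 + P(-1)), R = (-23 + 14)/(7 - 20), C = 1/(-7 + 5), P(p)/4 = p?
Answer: -72/221 ≈ -0.32579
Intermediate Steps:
P(p) = 4*p
C = -½ (C = 1/(-2) = -½ ≈ -0.50000)
R = 9/13 (R = -9/(-13) = -9*(-1/13) = 9/13 ≈ 0.69231)
y = 1/34 (y = 1/(38 + 4*(-1)) = 1/(38 - 4) = 1/34 ≈ 0.029412)
R*(S(C) + y) = 9*(-½ + 1/34)/13 = (9/13)*(-8/17) = -72/221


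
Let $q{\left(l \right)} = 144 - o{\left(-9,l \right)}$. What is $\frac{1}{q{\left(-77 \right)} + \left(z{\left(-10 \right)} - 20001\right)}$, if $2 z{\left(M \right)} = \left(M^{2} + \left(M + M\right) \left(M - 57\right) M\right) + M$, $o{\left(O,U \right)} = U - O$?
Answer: $- \frac{1}{26444} \approx -3.7816 \cdot 10^{-5}$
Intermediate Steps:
$z{\left(M \right)} = \frac{M}{2} + \frac{M^{2}}{2} + M^{2} \left(-57 + M\right)$ ($z{\left(M \right)} = \frac{\left(M^{2} + \left(M + M\right) \left(M - 57\right) M\right) + M}{2} = \frac{\left(M^{2} + 2 M \left(-57 + M\right) M\right) + M}{2} = \frac{\left(M^{2} + 2 M^{2} \left(-57 + M\right)\right) + M}{2} = \frac{M + M^{2} + 2 M^{2} \left(-57 + M\right)}{2} = \frac{M}{2} + \frac{M^{2}}{2} + M^{2} \left(-57 + M\right)$)
$q{\left(l \right)} = 135 - l$ ($q{\left(l \right)} = 144 - \left(l - -9\right) = 144 - \left(l + 9\right) = 144 - \left(9 + l\right) = 135 - l$)
$\frac{1}{q{\left(-77 \right)} + \left(z{\left(-10 \right)} - 20001\right)} = \frac{1}{\left(135 - -77\right) - \left(20001 + 5 \left(1 - -1130 + 2 \left(-10\right)^{2}\right)\right)} = \frac{1}{\left(135 + 77\right) - \left(20001 + 5 \left(1 + 1130 + 2 \cdot 100\right)\right)} = \frac{1}{212 - \left(20001 + 5 \left(1 + 1130 + 200\right)\right)} = \frac{1}{212 - \left(20001 + 5 \cdot 1331\right)} = \frac{1}{212 - 26656} = \frac{1}{-26444} = - \frac{1}{26444}$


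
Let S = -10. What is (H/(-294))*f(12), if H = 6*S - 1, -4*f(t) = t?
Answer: -61/98 ≈ -0.62245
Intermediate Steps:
f(t) = -t/4
H = -61 (H = 6*(-10) - 1 = -60 - 1 = -61)
(H/(-294))*f(12) = (-61/(-294))*(-¼*12) = -61*(-1/294)*(-3) = (61/294)*(-3) = -61/98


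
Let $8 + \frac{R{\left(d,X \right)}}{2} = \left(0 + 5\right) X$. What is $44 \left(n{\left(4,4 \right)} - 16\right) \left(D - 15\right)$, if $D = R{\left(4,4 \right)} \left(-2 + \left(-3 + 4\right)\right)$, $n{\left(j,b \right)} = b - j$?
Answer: $27456$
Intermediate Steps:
$R{\left(d,X \right)} = -16 + 10 X$ ($R{\left(d,X \right)} = -16 + 2 \left(0 + 5\right) X = -16 + 2 \cdot 5 X = -16 + 10 X$)
$D = -24$ ($D = \left(-16 + 10 \cdot 4\right) \left(-2 + \left(-3 + 4\right)\right) = \left(-16 + 40\right) \left(-2 + 1\right) = 24 \left(-1\right) = -24$)
$44 \left(n{\left(4,4 \right)} - 16\right) \left(D - 15\right) = 44 \left(\left(4 - 4\right) - 16\right) \left(-24 - 15\right) = 44 \left(0 - 16\right) \left(-39\right) = 44 \left(-16\right) \left(-39\right) = \left(-704\right) \left(-39\right) = 27456$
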